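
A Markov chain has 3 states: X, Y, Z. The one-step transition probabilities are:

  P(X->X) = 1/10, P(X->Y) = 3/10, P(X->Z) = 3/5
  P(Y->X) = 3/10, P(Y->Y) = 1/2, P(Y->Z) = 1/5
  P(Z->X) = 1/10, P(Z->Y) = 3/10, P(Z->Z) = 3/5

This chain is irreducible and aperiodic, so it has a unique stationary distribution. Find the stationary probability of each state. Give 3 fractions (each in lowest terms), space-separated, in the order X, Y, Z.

Answer: 7/40 3/8 9/20

Derivation:
The stationary distribution satisfies pi = pi * P, i.e.:
  pi_X = 1/10*pi_X + 3/10*pi_Y + 1/10*pi_Z
  pi_Y = 3/10*pi_X + 1/2*pi_Y + 3/10*pi_Z
  pi_Z = 3/5*pi_X + 1/5*pi_Y + 3/5*pi_Z
with normalization: pi_X + pi_Y + pi_Z = 1.

Using the first 2 balance equations plus normalization, the linear system A*pi = b is:
  [-9/10, 3/10, 1/10] . pi = 0
  [3/10, -1/2, 3/10] . pi = 0
  [1, 1, 1] . pi = 1

Solving yields:
  pi_X = 7/40
  pi_Y = 3/8
  pi_Z = 9/20

Verification (pi * P):
  7/40*1/10 + 3/8*3/10 + 9/20*1/10 = 7/40 = pi_X  (ok)
  7/40*3/10 + 3/8*1/2 + 9/20*3/10 = 3/8 = pi_Y  (ok)
  7/40*3/5 + 3/8*1/5 + 9/20*3/5 = 9/20 = pi_Z  (ok)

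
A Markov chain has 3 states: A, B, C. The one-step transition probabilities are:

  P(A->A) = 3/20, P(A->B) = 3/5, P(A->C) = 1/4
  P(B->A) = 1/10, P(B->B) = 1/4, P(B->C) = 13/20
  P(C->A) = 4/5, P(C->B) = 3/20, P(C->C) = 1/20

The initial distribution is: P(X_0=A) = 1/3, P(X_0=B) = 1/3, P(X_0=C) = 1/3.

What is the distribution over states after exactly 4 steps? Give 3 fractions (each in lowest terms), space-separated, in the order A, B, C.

Answer: 54829/160000 161809/480000 19213/60000

Derivation:
Propagating the distribution step by step (d_{t+1} = d_t * P):
d_0 = (A=1/3, B=1/3, C=1/3)
  d_1[A] = 1/3*3/20 + 1/3*1/10 + 1/3*4/5 = 7/20
  d_1[B] = 1/3*3/5 + 1/3*1/4 + 1/3*3/20 = 1/3
  d_1[C] = 1/3*1/4 + 1/3*13/20 + 1/3*1/20 = 19/60
d_1 = (A=7/20, B=1/3, C=19/60)
  d_2[A] = 7/20*3/20 + 1/3*1/10 + 19/60*4/5 = 407/1200
  d_2[B] = 7/20*3/5 + 1/3*1/4 + 19/60*3/20 = 409/1200
  d_2[C] = 7/20*1/4 + 1/3*13/20 + 19/60*1/20 = 8/25
d_2 = (A=407/1200, B=409/1200, C=8/25)
  d_3[A] = 407/1200*3/20 + 409/1200*1/10 + 8/25*4/5 = 8183/24000
  d_3[B] = 407/1200*3/5 + 409/1200*1/4 + 8/25*3/20 = 8081/24000
  d_3[C] = 407/1200*1/4 + 409/1200*13/20 + 8/25*1/20 = 967/3000
d_3 = (A=8183/24000, B=8081/24000, C=967/3000)
  d_4[A] = 8183/24000*3/20 + 8081/24000*1/10 + 967/3000*4/5 = 54829/160000
  d_4[B] = 8183/24000*3/5 + 8081/24000*1/4 + 967/3000*3/20 = 161809/480000
  d_4[C] = 8183/24000*1/4 + 8081/24000*13/20 + 967/3000*1/20 = 19213/60000
d_4 = (A=54829/160000, B=161809/480000, C=19213/60000)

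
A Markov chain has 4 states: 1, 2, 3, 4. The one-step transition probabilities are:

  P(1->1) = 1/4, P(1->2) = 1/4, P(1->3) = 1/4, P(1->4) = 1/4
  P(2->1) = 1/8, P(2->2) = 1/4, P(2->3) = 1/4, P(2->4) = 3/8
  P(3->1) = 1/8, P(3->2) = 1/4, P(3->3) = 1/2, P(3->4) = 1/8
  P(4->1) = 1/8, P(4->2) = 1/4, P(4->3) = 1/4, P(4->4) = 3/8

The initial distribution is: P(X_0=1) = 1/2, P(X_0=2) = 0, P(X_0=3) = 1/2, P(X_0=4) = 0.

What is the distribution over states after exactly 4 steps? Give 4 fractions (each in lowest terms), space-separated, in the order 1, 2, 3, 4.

Propagating the distribution step by step (d_{t+1} = d_t * P):
d_0 = (1=1/2, 2=0, 3=1/2, 4=0)
  d_1[1] = 1/2*1/4 + 0*1/8 + 1/2*1/8 + 0*1/8 = 3/16
  d_1[2] = 1/2*1/4 + 0*1/4 + 1/2*1/4 + 0*1/4 = 1/4
  d_1[3] = 1/2*1/4 + 0*1/4 + 1/2*1/2 + 0*1/4 = 3/8
  d_1[4] = 1/2*1/4 + 0*3/8 + 1/2*1/8 + 0*3/8 = 3/16
d_1 = (1=3/16, 2=1/4, 3=3/8, 4=3/16)
  d_2[1] = 3/16*1/4 + 1/4*1/8 + 3/8*1/8 + 3/16*1/8 = 19/128
  d_2[2] = 3/16*1/4 + 1/4*1/4 + 3/8*1/4 + 3/16*1/4 = 1/4
  d_2[3] = 3/16*1/4 + 1/4*1/4 + 3/8*1/2 + 3/16*1/4 = 11/32
  d_2[4] = 3/16*1/4 + 1/4*3/8 + 3/8*1/8 + 3/16*3/8 = 33/128
d_2 = (1=19/128, 2=1/4, 3=11/32, 4=33/128)
  d_3[1] = 19/128*1/4 + 1/4*1/8 + 11/32*1/8 + 33/128*1/8 = 147/1024
  d_3[2] = 19/128*1/4 + 1/4*1/4 + 11/32*1/4 + 33/128*1/4 = 1/4
  d_3[3] = 19/128*1/4 + 1/4*1/4 + 11/32*1/2 + 33/128*1/4 = 43/128
  d_3[4] = 19/128*1/4 + 1/4*3/8 + 11/32*1/8 + 33/128*3/8 = 277/1024
d_3 = (1=147/1024, 2=1/4, 3=43/128, 4=277/1024)
  d_4[1] = 147/1024*1/4 + 1/4*1/8 + 43/128*1/8 + 277/1024*1/8 = 1171/8192
  d_4[2] = 147/1024*1/4 + 1/4*1/4 + 43/128*1/4 + 277/1024*1/4 = 1/4
  d_4[3] = 147/1024*1/4 + 1/4*1/4 + 43/128*1/2 + 277/1024*1/4 = 171/512
  d_4[4] = 147/1024*1/4 + 1/4*3/8 + 43/128*1/8 + 277/1024*3/8 = 2237/8192
d_4 = (1=1171/8192, 2=1/4, 3=171/512, 4=2237/8192)

Answer: 1171/8192 1/4 171/512 2237/8192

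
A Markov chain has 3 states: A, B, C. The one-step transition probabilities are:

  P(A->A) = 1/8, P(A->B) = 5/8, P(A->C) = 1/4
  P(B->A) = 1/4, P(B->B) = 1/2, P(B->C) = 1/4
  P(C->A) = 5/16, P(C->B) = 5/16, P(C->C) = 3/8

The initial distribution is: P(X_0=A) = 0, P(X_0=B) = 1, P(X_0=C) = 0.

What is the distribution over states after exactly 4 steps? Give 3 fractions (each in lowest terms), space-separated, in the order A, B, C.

Propagating the distribution step by step (d_{t+1} = d_t * P):
d_0 = (A=0, B=1, C=0)
  d_1[A] = 0*1/8 + 1*1/4 + 0*5/16 = 1/4
  d_1[B] = 0*5/8 + 1*1/2 + 0*5/16 = 1/2
  d_1[C] = 0*1/4 + 1*1/4 + 0*3/8 = 1/4
d_1 = (A=1/4, B=1/2, C=1/4)
  d_2[A] = 1/4*1/8 + 1/2*1/4 + 1/4*5/16 = 15/64
  d_2[B] = 1/4*5/8 + 1/2*1/2 + 1/4*5/16 = 31/64
  d_2[C] = 1/4*1/4 + 1/2*1/4 + 1/4*3/8 = 9/32
d_2 = (A=15/64, B=31/64, C=9/32)
  d_3[A] = 15/64*1/8 + 31/64*1/4 + 9/32*5/16 = 61/256
  d_3[B] = 15/64*5/8 + 31/64*1/2 + 9/32*5/16 = 61/128
  d_3[C] = 15/64*1/4 + 31/64*1/4 + 9/32*3/8 = 73/256
d_3 = (A=61/256, B=61/128, C=73/256)
  d_4[A] = 61/256*1/8 + 61/128*1/4 + 73/256*5/16 = 975/4096
  d_4[B] = 61/256*5/8 + 61/128*1/2 + 73/256*5/16 = 1951/4096
  d_4[C] = 61/256*1/4 + 61/128*1/4 + 73/256*3/8 = 585/2048
d_4 = (A=975/4096, B=1951/4096, C=585/2048)

Answer: 975/4096 1951/4096 585/2048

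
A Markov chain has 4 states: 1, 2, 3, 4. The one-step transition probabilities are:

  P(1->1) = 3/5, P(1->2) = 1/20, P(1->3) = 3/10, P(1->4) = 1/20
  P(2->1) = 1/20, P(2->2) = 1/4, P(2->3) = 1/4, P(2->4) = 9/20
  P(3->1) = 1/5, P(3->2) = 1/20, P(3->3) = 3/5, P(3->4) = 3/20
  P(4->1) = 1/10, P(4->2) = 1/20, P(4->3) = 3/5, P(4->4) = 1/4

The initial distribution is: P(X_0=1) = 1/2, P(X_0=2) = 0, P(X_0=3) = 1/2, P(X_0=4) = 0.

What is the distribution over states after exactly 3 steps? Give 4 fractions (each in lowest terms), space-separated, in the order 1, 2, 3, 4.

Answer: 629/2000 31/500 381/800 589/4000

Derivation:
Propagating the distribution step by step (d_{t+1} = d_t * P):
d_0 = (1=1/2, 2=0, 3=1/2, 4=0)
  d_1[1] = 1/2*3/5 + 0*1/20 + 1/2*1/5 + 0*1/10 = 2/5
  d_1[2] = 1/2*1/20 + 0*1/4 + 1/2*1/20 + 0*1/20 = 1/20
  d_1[3] = 1/2*3/10 + 0*1/4 + 1/2*3/5 + 0*3/5 = 9/20
  d_1[4] = 1/2*1/20 + 0*9/20 + 1/2*3/20 + 0*1/4 = 1/10
d_1 = (1=2/5, 2=1/20, 3=9/20, 4=1/10)
  d_2[1] = 2/5*3/5 + 1/20*1/20 + 9/20*1/5 + 1/10*1/10 = 137/400
  d_2[2] = 2/5*1/20 + 1/20*1/4 + 9/20*1/20 + 1/10*1/20 = 3/50
  d_2[3] = 2/5*3/10 + 1/20*1/4 + 9/20*3/5 + 1/10*3/5 = 37/80
  d_2[4] = 2/5*1/20 + 1/20*9/20 + 9/20*3/20 + 1/10*1/4 = 27/200
d_2 = (1=137/400, 2=3/50, 3=37/80, 4=27/200)
  d_3[1] = 137/400*3/5 + 3/50*1/20 + 37/80*1/5 + 27/200*1/10 = 629/2000
  d_3[2] = 137/400*1/20 + 3/50*1/4 + 37/80*1/20 + 27/200*1/20 = 31/500
  d_3[3] = 137/400*3/10 + 3/50*1/4 + 37/80*3/5 + 27/200*3/5 = 381/800
  d_3[4] = 137/400*1/20 + 3/50*9/20 + 37/80*3/20 + 27/200*1/4 = 589/4000
d_3 = (1=629/2000, 2=31/500, 3=381/800, 4=589/4000)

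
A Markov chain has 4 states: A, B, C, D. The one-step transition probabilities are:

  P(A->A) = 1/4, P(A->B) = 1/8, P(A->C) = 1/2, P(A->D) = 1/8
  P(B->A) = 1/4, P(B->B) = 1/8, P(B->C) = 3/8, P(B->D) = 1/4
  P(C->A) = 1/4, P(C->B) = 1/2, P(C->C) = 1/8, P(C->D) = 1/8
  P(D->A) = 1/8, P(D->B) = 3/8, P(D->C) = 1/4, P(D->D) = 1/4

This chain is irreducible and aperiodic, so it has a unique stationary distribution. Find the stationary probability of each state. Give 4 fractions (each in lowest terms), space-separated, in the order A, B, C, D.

The stationary distribution satisfies pi = pi * P, i.e.:
  pi_A = 1/4*pi_A + 1/4*pi_B + 1/4*pi_C + 1/8*pi_D
  pi_B = 1/8*pi_A + 1/8*pi_B + 1/2*pi_C + 3/8*pi_D
  pi_C = 1/2*pi_A + 3/8*pi_B + 1/8*pi_C + 1/4*pi_D
  pi_D = 1/8*pi_A + 1/4*pi_B + 1/8*pi_C + 1/4*pi_D
with normalization: pi_A + pi_B + pi_C + pi_D = 1.

Using the first 3 balance equations plus normalization, the linear system A*pi = b is:
  [-3/4, 1/4, 1/4, 1/8] . pi = 0
  [1/8, -7/8, 1/2, 3/8] . pi = 0
  [1/2, 3/8, -7/8, 1/4] . pi = 0
  [1, 1, 1, 1] . pi = 1

Solving yields:
  pi_A = 47/207
  pi_B = 59/207
  pi_C = 7/23
  pi_D = 38/207

Verification (pi * P):
  47/207*1/4 + 59/207*1/4 + 7/23*1/4 + 38/207*1/8 = 47/207 = pi_A  (ok)
  47/207*1/8 + 59/207*1/8 + 7/23*1/2 + 38/207*3/8 = 59/207 = pi_B  (ok)
  47/207*1/2 + 59/207*3/8 + 7/23*1/8 + 38/207*1/4 = 7/23 = pi_C  (ok)
  47/207*1/8 + 59/207*1/4 + 7/23*1/8 + 38/207*1/4 = 38/207 = pi_D  (ok)

Answer: 47/207 59/207 7/23 38/207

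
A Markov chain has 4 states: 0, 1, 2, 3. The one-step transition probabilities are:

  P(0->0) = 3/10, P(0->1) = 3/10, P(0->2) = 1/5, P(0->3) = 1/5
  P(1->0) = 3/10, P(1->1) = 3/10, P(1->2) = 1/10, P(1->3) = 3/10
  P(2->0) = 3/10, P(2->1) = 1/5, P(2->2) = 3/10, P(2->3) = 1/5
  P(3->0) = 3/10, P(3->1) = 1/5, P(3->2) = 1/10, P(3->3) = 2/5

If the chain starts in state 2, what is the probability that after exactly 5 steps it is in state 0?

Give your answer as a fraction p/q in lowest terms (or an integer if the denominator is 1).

Computing P^5 by repeated multiplication:
P^1 =
  0: [3/10, 3/10, 1/5, 1/5]
  1: [3/10, 3/10, 1/10, 3/10]
  2: [3/10, 1/5, 3/10, 1/5]
  3: [3/10, 1/5, 1/10, 2/5]
P^2 =
  0: [3/10, 13/50, 17/100, 27/100]
  1: [3/10, 13/50, 3/20, 29/100]
  2: [3/10, 1/4, 19/100, 13/50]
  3: [3/10, 1/4, 3/20, 3/10]
P^3 =
  0: [3/10, 32/125, 41/250, 7/25]
  1: [3/10, 32/125, 4/25, 71/250]
  2: [3/10, 51/200, 21/125, 277/1000]
  3: [3/10, 51/200, 4/25, 57/200]
P^4 =
  0: [3/10, 639/2500, 407/2500, 176/625]
  1: [3/10, 639/2500, 81/500, 353/1250]
  2: [3/10, 511/2000, 409/2500, 2809/10000]
  3: [3/10, 511/2000, 81/500, 113/400]
P^5 =
  0: [3/10, 6389/25000, 508/3125, 7047/25000]
  1: [3/10, 6389/25000, 203/1250, 7051/25000]
  2: [3/10, 5111/20000, 1017/6250, 28173/100000]
  3: [3/10, 5111/20000, 203/1250, 5641/20000]

(P^5)[2 -> 0] = 3/10

Answer: 3/10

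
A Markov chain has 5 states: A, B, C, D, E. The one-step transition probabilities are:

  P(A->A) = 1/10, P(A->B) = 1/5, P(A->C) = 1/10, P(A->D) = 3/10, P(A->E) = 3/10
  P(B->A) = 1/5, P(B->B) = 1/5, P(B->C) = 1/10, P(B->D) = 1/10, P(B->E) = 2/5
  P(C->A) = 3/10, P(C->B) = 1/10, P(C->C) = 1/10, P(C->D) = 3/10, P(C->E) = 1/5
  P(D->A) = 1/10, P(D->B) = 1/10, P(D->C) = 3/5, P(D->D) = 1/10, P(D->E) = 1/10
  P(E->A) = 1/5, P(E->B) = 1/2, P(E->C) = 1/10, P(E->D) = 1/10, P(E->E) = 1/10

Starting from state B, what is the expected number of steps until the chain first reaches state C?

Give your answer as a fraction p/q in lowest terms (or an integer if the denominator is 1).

Let h_i = expected steps to first reach C from state i.
Boundary: h_C = 0.
First-step equations for the other states:
  h_A = 1 + 1/10*h_A + 1/5*h_B + 1/10*h_C + 3/10*h_D + 3/10*h_E
  h_B = 1 + 1/5*h_A + 1/5*h_B + 1/10*h_C + 1/10*h_D + 2/5*h_E
  h_D = 1 + 1/10*h_A + 1/10*h_B + 3/5*h_C + 1/10*h_D + 1/10*h_E
  h_E = 1 + 1/5*h_A + 1/2*h_B + 1/10*h_C + 1/10*h_D + 1/10*h_E

Substituting h_C = 0 and rearranging gives the linear system (I - Q) h = 1:
  [9/10, -1/5, -3/10, -3/10] . (h_A, h_B, h_D, h_E) = 1
  [-1/5, 4/5, -1/10, -2/5] . (h_A, h_B, h_D, h_E) = 1
  [-1/10, -1/10, 9/10, -1/10] . (h_A, h_B, h_D, h_E) = 1
  [-1/5, -1/2, -1/10, 9/10] . (h_A, h_B, h_D, h_E) = 1

Solving yields:
  h_A = 60/11
  h_B = 1120/187
  h_D = 570/187
  h_E = 1120/187

Starting state is B, so the expected hitting time is h_B = 1120/187.

Answer: 1120/187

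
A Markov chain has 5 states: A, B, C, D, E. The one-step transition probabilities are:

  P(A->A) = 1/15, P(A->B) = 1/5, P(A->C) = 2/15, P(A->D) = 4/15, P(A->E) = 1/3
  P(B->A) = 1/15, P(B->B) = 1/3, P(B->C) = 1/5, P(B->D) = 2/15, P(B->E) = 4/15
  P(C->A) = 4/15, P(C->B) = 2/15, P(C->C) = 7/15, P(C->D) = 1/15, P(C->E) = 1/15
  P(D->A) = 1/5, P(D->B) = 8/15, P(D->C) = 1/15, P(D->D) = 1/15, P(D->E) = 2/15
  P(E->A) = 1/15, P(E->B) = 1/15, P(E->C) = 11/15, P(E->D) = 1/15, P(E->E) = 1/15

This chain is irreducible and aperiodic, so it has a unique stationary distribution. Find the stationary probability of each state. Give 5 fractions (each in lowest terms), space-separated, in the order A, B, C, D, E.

Answer: 497/3260 181/815 231/652 73/652 519/3260

Derivation:
The stationary distribution satisfies pi = pi * P, i.e.:
  pi_A = 1/15*pi_A + 1/15*pi_B + 4/15*pi_C + 1/5*pi_D + 1/15*pi_E
  pi_B = 1/5*pi_A + 1/3*pi_B + 2/15*pi_C + 8/15*pi_D + 1/15*pi_E
  pi_C = 2/15*pi_A + 1/5*pi_B + 7/15*pi_C + 1/15*pi_D + 11/15*pi_E
  pi_D = 4/15*pi_A + 2/15*pi_B + 1/15*pi_C + 1/15*pi_D + 1/15*pi_E
  pi_E = 1/3*pi_A + 4/15*pi_B + 1/15*pi_C + 2/15*pi_D + 1/15*pi_E
with normalization: pi_A + pi_B + pi_C + pi_D + pi_E = 1.

Using the first 4 balance equations plus normalization, the linear system A*pi = b is:
  [-14/15, 1/15, 4/15, 1/5, 1/15] . pi = 0
  [1/5, -2/3, 2/15, 8/15, 1/15] . pi = 0
  [2/15, 1/5, -8/15, 1/15, 11/15] . pi = 0
  [4/15, 2/15, 1/15, -14/15, 1/15] . pi = 0
  [1, 1, 1, 1, 1] . pi = 1

Solving yields:
  pi_A = 497/3260
  pi_B = 181/815
  pi_C = 231/652
  pi_D = 73/652
  pi_E = 519/3260

Verification (pi * P):
  497/3260*1/15 + 181/815*1/15 + 231/652*4/15 + 73/652*1/5 + 519/3260*1/15 = 497/3260 = pi_A  (ok)
  497/3260*1/5 + 181/815*1/3 + 231/652*2/15 + 73/652*8/15 + 519/3260*1/15 = 181/815 = pi_B  (ok)
  497/3260*2/15 + 181/815*1/5 + 231/652*7/15 + 73/652*1/15 + 519/3260*11/15 = 231/652 = pi_C  (ok)
  497/3260*4/15 + 181/815*2/15 + 231/652*1/15 + 73/652*1/15 + 519/3260*1/15 = 73/652 = pi_D  (ok)
  497/3260*1/3 + 181/815*4/15 + 231/652*1/15 + 73/652*2/15 + 519/3260*1/15 = 519/3260 = pi_E  (ok)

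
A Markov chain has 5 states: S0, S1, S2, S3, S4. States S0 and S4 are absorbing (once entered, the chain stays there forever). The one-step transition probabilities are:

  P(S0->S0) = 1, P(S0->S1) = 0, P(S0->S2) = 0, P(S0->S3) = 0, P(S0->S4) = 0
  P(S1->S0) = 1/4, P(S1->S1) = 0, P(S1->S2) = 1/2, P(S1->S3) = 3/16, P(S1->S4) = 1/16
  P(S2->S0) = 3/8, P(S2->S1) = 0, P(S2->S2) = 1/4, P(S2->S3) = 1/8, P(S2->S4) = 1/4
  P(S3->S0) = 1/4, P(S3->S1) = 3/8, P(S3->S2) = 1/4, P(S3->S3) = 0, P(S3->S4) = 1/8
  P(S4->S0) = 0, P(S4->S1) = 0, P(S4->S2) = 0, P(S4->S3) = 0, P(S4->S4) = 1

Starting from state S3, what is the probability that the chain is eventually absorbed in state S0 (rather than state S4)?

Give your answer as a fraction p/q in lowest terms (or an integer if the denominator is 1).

Let a_i = P(absorbed in S0 | start in state i).
Boundary conditions: a_S0 = 1, a_S4 = 0.
For each transient state i, a_i = sum_j P(i->j) * a_j:
  a_S1 = 1/4*a_S0 + 0*a_S1 + 1/2*a_S2 + 3/16*a_S3 + 1/16*a_S4
  a_S2 = 3/8*a_S0 + 0*a_S1 + 1/4*a_S2 + 1/8*a_S3 + 1/4*a_S4
  a_S3 = 1/4*a_S0 + 3/8*a_S1 + 1/4*a_S2 + 0*a_S3 + 1/8*a_S4

Substituting a_S0 = 1 and a_S4 = 0, rearrange to (I - Q) a = r where r[i] = P(i -> S0):
  [1, -1/2, -3/16] . (a_S1, a_S2, a_S3) = 1/4
  [0, 3/4, -1/8] . (a_S1, a_S2, a_S3) = 3/8
  [-3/8, -1/4, 1] . (a_S1, a_S2, a_S3) = 1/4

Solving yields:
  a_S1 = 223/329
  a_S2 = 401/658
  a_S3 = 216/329

Starting state is S3, so the absorption probability is a_S3 = 216/329.

Answer: 216/329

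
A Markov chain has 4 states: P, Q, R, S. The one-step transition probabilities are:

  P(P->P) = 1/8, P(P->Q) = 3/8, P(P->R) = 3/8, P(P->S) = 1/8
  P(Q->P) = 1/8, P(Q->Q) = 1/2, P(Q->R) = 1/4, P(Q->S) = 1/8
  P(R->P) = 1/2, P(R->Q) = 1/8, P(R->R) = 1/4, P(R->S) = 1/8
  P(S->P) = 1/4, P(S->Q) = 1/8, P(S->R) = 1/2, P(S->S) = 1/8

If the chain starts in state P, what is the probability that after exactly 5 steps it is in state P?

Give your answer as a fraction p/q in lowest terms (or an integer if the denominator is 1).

Answer: 8451/32768

Derivation:
Computing P^5 by repeated multiplication:
P^1 =
  P: [1/8, 3/8, 3/8, 1/8]
  Q: [1/8, 1/2, 1/4, 1/8]
  R: [1/2, 1/8, 1/4, 1/8]
  S: [1/4, 1/8, 1/2, 1/8]
P^2 =
  P: [9/32, 19/64, 19/64, 1/8]
  Q: [15/64, 11/32, 19/64, 1/8]
  R: [15/64, 19/64, 11/32, 1/8]
  S: [21/64, 15/64, 5/16, 1/8]
P^3 =
  P: [129/512, 157/512, 81/256, 1/8]
  Q: [129/512, 5/16, 159/512, 1/8]
  R: [69/256, 151/512, 159/512, 1/8]
  S: [33/128, 151/512, 165/512, 1/8]
P^4 =
  P: [531/2048, 1241/4096, 1281/4096, 1/8]
  Q: [1053/4096, 625/2048, 1281/4096, 1/8]
  R: [1053/4096, 1241/4096, 645/2048, 1/8]
  S: [1071/4096, 1229/4096, 321/1024, 1/8]
P^5 =
  P: [8451/32768, 9943/32768, 5139/16384, 1/8]
  Q: [8451/32768, 311/1024, 10269/32768, 1/8]
  R: [4239/16384, 9925/32768, 10269/32768, 1/8]
  S: [2115/8192, 9925/32768, 10287/32768, 1/8]

(P^5)[P -> P] = 8451/32768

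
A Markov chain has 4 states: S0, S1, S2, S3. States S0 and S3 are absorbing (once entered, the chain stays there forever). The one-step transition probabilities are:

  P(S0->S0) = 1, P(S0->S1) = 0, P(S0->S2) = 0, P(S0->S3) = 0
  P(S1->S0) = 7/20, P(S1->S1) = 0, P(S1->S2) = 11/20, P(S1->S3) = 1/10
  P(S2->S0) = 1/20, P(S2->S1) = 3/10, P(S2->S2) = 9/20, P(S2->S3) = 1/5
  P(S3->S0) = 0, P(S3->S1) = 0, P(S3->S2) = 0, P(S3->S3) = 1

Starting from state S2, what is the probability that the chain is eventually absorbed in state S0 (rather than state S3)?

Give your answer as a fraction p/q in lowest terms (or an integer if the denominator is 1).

Answer: 31/77

Derivation:
Let a_i = P(absorbed in S0 | start in state i).
Boundary conditions: a_S0 = 1, a_S3 = 0.
For each transient state i, a_i = sum_j P(i->j) * a_j:
  a_S1 = 7/20*a_S0 + 0*a_S1 + 11/20*a_S2 + 1/10*a_S3
  a_S2 = 1/20*a_S0 + 3/10*a_S1 + 9/20*a_S2 + 1/5*a_S3

Substituting a_S0 = 1 and a_S3 = 0, rearrange to (I - Q) a = r where r[i] = P(i -> S0):
  [1, -11/20] . (a_S1, a_S2) = 7/20
  [-3/10, 11/20] . (a_S1, a_S2) = 1/20

Solving yields:
  a_S1 = 4/7
  a_S2 = 31/77

Starting state is S2, so the absorption probability is a_S2 = 31/77.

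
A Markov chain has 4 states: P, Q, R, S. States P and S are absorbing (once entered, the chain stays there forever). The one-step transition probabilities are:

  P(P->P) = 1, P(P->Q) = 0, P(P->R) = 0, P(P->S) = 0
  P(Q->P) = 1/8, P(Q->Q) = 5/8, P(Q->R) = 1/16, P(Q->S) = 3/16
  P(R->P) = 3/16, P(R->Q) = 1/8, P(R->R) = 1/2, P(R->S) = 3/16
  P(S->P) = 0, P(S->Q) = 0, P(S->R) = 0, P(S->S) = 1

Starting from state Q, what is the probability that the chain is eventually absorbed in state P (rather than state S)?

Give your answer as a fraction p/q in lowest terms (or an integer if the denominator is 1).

Let a_i = P(absorbed in P | start in state i).
Boundary conditions: a_P = 1, a_S = 0.
For each transient state i, a_i = sum_j P(i->j) * a_j:
  a_Q = 1/8*a_P + 5/8*a_Q + 1/16*a_R + 3/16*a_S
  a_R = 3/16*a_P + 1/8*a_Q + 1/2*a_R + 3/16*a_S

Substituting a_P = 1 and a_S = 0, rearrange to (I - Q) a = r where r[i] = P(i -> P):
  [3/8, -1/16] . (a_Q, a_R) = 1/8
  [-1/8, 1/2] . (a_Q, a_R) = 3/16

Solving yields:
  a_Q = 19/46
  a_R = 11/23

Starting state is Q, so the absorption probability is a_Q = 19/46.

Answer: 19/46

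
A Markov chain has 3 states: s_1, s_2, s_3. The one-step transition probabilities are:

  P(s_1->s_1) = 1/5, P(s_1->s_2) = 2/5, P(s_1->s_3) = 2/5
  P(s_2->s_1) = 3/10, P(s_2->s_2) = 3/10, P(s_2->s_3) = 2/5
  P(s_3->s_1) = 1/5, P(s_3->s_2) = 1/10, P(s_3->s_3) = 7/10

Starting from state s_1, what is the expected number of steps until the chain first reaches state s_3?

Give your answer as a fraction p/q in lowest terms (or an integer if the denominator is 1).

Answer: 5/2

Derivation:
Let h_i = expected steps to first reach s_3 from state i.
Boundary: h_s_3 = 0.
First-step equations for the other states:
  h_s_1 = 1 + 1/5*h_s_1 + 2/5*h_s_2 + 2/5*h_s_3
  h_s_2 = 1 + 3/10*h_s_1 + 3/10*h_s_2 + 2/5*h_s_3

Substituting h_s_3 = 0 and rearranging gives the linear system (I - Q) h = 1:
  [4/5, -2/5] . (h_s_1, h_s_2) = 1
  [-3/10, 7/10] . (h_s_1, h_s_2) = 1

Solving yields:
  h_s_1 = 5/2
  h_s_2 = 5/2

Starting state is s_1, so the expected hitting time is h_s_1 = 5/2.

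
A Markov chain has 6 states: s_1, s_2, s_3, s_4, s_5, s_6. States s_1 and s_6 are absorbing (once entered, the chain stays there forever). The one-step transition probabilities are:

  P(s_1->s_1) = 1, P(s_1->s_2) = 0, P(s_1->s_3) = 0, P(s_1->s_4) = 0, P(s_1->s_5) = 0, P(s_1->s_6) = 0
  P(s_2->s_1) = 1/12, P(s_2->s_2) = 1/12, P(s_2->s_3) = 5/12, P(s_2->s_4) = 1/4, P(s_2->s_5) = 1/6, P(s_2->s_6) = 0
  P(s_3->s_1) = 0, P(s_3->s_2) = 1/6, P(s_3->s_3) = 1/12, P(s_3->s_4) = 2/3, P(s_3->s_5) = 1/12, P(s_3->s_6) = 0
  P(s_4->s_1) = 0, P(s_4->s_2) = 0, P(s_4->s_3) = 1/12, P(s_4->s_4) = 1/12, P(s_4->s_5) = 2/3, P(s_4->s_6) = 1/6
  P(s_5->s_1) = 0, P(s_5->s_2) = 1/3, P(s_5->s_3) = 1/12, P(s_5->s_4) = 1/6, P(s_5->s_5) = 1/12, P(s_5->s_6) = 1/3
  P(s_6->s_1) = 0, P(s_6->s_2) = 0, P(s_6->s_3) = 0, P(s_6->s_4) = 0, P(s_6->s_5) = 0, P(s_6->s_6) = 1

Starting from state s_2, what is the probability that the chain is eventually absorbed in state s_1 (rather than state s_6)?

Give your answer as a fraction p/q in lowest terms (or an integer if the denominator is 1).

Let a_i = P(absorbed in s_1 | start in state i).
Boundary conditions: a_s_1 = 1, a_s_6 = 0.
For each transient state i, a_i = sum_j P(i->j) * a_j:
  a_s_2 = 1/12*a_s_1 + 1/12*a_s_2 + 5/12*a_s_3 + 1/4*a_s_4 + 1/6*a_s_5 + 0*a_s_6
  a_s_3 = 0*a_s_1 + 1/6*a_s_2 + 1/12*a_s_3 + 2/3*a_s_4 + 1/12*a_s_5 + 0*a_s_6
  a_s_4 = 0*a_s_1 + 0*a_s_2 + 1/12*a_s_3 + 1/12*a_s_4 + 2/3*a_s_5 + 1/6*a_s_6
  a_s_5 = 0*a_s_1 + 1/3*a_s_2 + 1/12*a_s_3 + 1/6*a_s_4 + 1/12*a_s_5 + 1/3*a_s_6

Substituting a_s_1 = 1 and a_s_6 = 0, rearrange to (I - Q) a = r where r[i] = P(i -> s_1):
  [11/12, -5/12, -1/4, -1/6] . (a_s_2, a_s_3, a_s_4, a_s_5) = 1/12
  [-1/6, 11/12, -2/3, -1/12] . (a_s_2, a_s_3, a_s_4, a_s_5) = 0
  [0, -1/12, 11/12, -2/3] . (a_s_2, a_s_3, a_s_4, a_s_5) = 0
  [-1/3, -1/12, -1/6, 11/12] . (a_s_2, a_s_3, a_s_4, a_s_5) = 0

Solving yields:
  a_s_2 = 495/3101
  a_s_3 = 255/3101
  a_s_4 = 197/3101
  a_s_5 = 239/3101

Starting state is s_2, so the absorption probability is a_s_2 = 495/3101.

Answer: 495/3101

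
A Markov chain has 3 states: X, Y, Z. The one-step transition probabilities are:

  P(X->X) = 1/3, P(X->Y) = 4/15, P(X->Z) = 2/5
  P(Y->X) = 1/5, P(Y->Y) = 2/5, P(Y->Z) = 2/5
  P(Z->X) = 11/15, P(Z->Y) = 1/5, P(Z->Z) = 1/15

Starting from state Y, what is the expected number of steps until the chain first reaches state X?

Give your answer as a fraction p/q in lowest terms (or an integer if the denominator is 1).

Let h_i = expected steps to first reach X from state i.
Boundary: h_X = 0.
First-step equations for the other states:
  h_Y = 1 + 1/5*h_X + 2/5*h_Y + 2/5*h_Z
  h_Z = 1 + 11/15*h_X + 1/5*h_Y + 1/15*h_Z

Substituting h_X = 0 and rearranging gives the linear system (I - Q) h = 1:
  [3/5, -2/5] . (h_Y, h_Z) = 1
  [-1/5, 14/15] . (h_Y, h_Z) = 1

Solving yields:
  h_Y = 25/9
  h_Z = 5/3

Starting state is Y, so the expected hitting time is h_Y = 25/9.

Answer: 25/9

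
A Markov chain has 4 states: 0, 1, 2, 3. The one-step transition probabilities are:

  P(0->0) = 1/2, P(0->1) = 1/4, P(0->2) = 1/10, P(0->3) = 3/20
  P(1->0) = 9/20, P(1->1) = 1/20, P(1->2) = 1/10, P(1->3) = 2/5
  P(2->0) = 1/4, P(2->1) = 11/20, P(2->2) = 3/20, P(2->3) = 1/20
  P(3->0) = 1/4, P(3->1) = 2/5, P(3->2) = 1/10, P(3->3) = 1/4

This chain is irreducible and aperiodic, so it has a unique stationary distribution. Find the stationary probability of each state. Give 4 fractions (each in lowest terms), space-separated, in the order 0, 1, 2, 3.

Answer: 23/57 5/19 2/19 13/57

Derivation:
The stationary distribution satisfies pi = pi * P, i.e.:
  pi_0 = 1/2*pi_0 + 9/20*pi_1 + 1/4*pi_2 + 1/4*pi_3
  pi_1 = 1/4*pi_0 + 1/20*pi_1 + 11/20*pi_2 + 2/5*pi_3
  pi_2 = 1/10*pi_0 + 1/10*pi_1 + 3/20*pi_2 + 1/10*pi_3
  pi_3 = 3/20*pi_0 + 2/5*pi_1 + 1/20*pi_2 + 1/4*pi_3
with normalization: pi_0 + pi_1 + pi_2 + pi_3 = 1.

Using the first 3 balance equations plus normalization, the linear system A*pi = b is:
  [-1/2, 9/20, 1/4, 1/4] . pi = 0
  [1/4, -19/20, 11/20, 2/5] . pi = 0
  [1/10, 1/10, -17/20, 1/10] . pi = 0
  [1, 1, 1, 1] . pi = 1

Solving yields:
  pi_0 = 23/57
  pi_1 = 5/19
  pi_2 = 2/19
  pi_3 = 13/57

Verification (pi * P):
  23/57*1/2 + 5/19*9/20 + 2/19*1/4 + 13/57*1/4 = 23/57 = pi_0  (ok)
  23/57*1/4 + 5/19*1/20 + 2/19*11/20 + 13/57*2/5 = 5/19 = pi_1  (ok)
  23/57*1/10 + 5/19*1/10 + 2/19*3/20 + 13/57*1/10 = 2/19 = pi_2  (ok)
  23/57*3/20 + 5/19*2/5 + 2/19*1/20 + 13/57*1/4 = 13/57 = pi_3  (ok)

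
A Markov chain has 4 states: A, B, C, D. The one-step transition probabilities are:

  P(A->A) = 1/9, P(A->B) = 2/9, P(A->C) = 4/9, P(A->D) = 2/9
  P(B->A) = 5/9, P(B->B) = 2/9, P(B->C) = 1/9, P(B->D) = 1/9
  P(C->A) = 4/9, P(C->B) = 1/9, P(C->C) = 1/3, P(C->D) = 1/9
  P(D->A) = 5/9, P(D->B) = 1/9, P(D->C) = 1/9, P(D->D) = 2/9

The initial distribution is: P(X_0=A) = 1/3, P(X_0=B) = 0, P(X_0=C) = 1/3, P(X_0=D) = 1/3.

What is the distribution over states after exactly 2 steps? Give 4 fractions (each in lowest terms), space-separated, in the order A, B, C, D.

Answer: 29/81 41/243 73/243 14/81

Derivation:
Propagating the distribution step by step (d_{t+1} = d_t * P):
d_0 = (A=1/3, B=0, C=1/3, D=1/3)
  d_1[A] = 1/3*1/9 + 0*5/9 + 1/3*4/9 + 1/3*5/9 = 10/27
  d_1[B] = 1/3*2/9 + 0*2/9 + 1/3*1/9 + 1/3*1/9 = 4/27
  d_1[C] = 1/3*4/9 + 0*1/9 + 1/3*1/3 + 1/3*1/9 = 8/27
  d_1[D] = 1/3*2/9 + 0*1/9 + 1/3*1/9 + 1/3*2/9 = 5/27
d_1 = (A=10/27, B=4/27, C=8/27, D=5/27)
  d_2[A] = 10/27*1/9 + 4/27*5/9 + 8/27*4/9 + 5/27*5/9 = 29/81
  d_2[B] = 10/27*2/9 + 4/27*2/9 + 8/27*1/9 + 5/27*1/9 = 41/243
  d_2[C] = 10/27*4/9 + 4/27*1/9 + 8/27*1/3 + 5/27*1/9 = 73/243
  d_2[D] = 10/27*2/9 + 4/27*1/9 + 8/27*1/9 + 5/27*2/9 = 14/81
d_2 = (A=29/81, B=41/243, C=73/243, D=14/81)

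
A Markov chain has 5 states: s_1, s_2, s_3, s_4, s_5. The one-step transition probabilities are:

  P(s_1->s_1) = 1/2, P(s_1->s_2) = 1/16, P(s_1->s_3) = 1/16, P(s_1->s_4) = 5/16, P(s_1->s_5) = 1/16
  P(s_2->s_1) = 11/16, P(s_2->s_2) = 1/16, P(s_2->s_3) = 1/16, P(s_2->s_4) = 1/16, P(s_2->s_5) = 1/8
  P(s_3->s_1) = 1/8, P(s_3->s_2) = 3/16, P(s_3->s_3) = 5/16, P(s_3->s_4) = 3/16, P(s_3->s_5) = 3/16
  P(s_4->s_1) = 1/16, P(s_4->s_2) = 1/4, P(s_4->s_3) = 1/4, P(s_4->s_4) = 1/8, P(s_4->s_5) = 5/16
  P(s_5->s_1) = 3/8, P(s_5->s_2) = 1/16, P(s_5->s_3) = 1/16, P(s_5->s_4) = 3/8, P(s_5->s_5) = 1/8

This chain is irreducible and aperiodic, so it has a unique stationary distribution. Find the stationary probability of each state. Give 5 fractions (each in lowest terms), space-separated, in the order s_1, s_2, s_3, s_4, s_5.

Answer: 10111/28887 3563/28887 4072/28887 6659/28887 1494/9629

Derivation:
The stationary distribution satisfies pi = pi * P, i.e.:
  pi_s_1 = 1/2*pi_s_1 + 11/16*pi_s_2 + 1/8*pi_s_3 + 1/16*pi_s_4 + 3/8*pi_s_5
  pi_s_2 = 1/16*pi_s_1 + 1/16*pi_s_2 + 3/16*pi_s_3 + 1/4*pi_s_4 + 1/16*pi_s_5
  pi_s_3 = 1/16*pi_s_1 + 1/16*pi_s_2 + 5/16*pi_s_3 + 1/4*pi_s_4 + 1/16*pi_s_5
  pi_s_4 = 5/16*pi_s_1 + 1/16*pi_s_2 + 3/16*pi_s_3 + 1/8*pi_s_4 + 3/8*pi_s_5
  pi_s_5 = 1/16*pi_s_1 + 1/8*pi_s_2 + 3/16*pi_s_3 + 5/16*pi_s_4 + 1/8*pi_s_5
with normalization: pi_s_1 + pi_s_2 + pi_s_3 + pi_s_4 + pi_s_5 = 1.

Using the first 4 balance equations plus normalization, the linear system A*pi = b is:
  [-1/2, 11/16, 1/8, 1/16, 3/8] . pi = 0
  [1/16, -15/16, 3/16, 1/4, 1/16] . pi = 0
  [1/16, 1/16, -11/16, 1/4, 1/16] . pi = 0
  [5/16, 1/16, 3/16, -7/8, 3/8] . pi = 0
  [1, 1, 1, 1, 1] . pi = 1

Solving yields:
  pi_s_1 = 10111/28887
  pi_s_2 = 3563/28887
  pi_s_3 = 4072/28887
  pi_s_4 = 6659/28887
  pi_s_5 = 1494/9629

Verification (pi * P):
  10111/28887*1/2 + 3563/28887*11/16 + 4072/28887*1/8 + 6659/28887*1/16 + 1494/9629*3/8 = 10111/28887 = pi_s_1  (ok)
  10111/28887*1/16 + 3563/28887*1/16 + 4072/28887*3/16 + 6659/28887*1/4 + 1494/9629*1/16 = 3563/28887 = pi_s_2  (ok)
  10111/28887*1/16 + 3563/28887*1/16 + 4072/28887*5/16 + 6659/28887*1/4 + 1494/9629*1/16 = 4072/28887 = pi_s_3  (ok)
  10111/28887*5/16 + 3563/28887*1/16 + 4072/28887*3/16 + 6659/28887*1/8 + 1494/9629*3/8 = 6659/28887 = pi_s_4  (ok)
  10111/28887*1/16 + 3563/28887*1/8 + 4072/28887*3/16 + 6659/28887*5/16 + 1494/9629*1/8 = 1494/9629 = pi_s_5  (ok)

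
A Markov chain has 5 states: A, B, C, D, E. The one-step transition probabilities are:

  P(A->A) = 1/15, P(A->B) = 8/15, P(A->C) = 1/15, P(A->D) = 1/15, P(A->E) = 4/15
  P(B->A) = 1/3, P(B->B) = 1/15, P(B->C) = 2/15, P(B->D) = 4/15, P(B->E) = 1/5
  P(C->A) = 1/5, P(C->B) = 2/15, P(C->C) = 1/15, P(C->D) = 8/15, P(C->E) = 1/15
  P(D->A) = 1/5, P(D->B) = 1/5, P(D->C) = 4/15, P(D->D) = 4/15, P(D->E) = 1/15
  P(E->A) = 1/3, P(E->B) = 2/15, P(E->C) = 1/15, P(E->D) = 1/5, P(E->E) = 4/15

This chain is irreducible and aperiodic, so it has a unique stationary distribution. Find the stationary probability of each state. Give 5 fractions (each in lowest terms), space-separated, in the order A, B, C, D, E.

Answer: 3253/14547 1087/4849 1900/14547 1188/4849 2569/14547

Derivation:
The stationary distribution satisfies pi = pi * P, i.e.:
  pi_A = 1/15*pi_A + 1/3*pi_B + 1/5*pi_C + 1/5*pi_D + 1/3*pi_E
  pi_B = 8/15*pi_A + 1/15*pi_B + 2/15*pi_C + 1/5*pi_D + 2/15*pi_E
  pi_C = 1/15*pi_A + 2/15*pi_B + 1/15*pi_C + 4/15*pi_D + 1/15*pi_E
  pi_D = 1/15*pi_A + 4/15*pi_B + 8/15*pi_C + 4/15*pi_D + 1/5*pi_E
  pi_E = 4/15*pi_A + 1/5*pi_B + 1/15*pi_C + 1/15*pi_D + 4/15*pi_E
with normalization: pi_A + pi_B + pi_C + pi_D + pi_E = 1.

Using the first 4 balance equations plus normalization, the linear system A*pi = b is:
  [-14/15, 1/3, 1/5, 1/5, 1/3] . pi = 0
  [8/15, -14/15, 2/15, 1/5, 2/15] . pi = 0
  [1/15, 2/15, -14/15, 4/15, 1/15] . pi = 0
  [1/15, 4/15, 8/15, -11/15, 1/5] . pi = 0
  [1, 1, 1, 1, 1] . pi = 1

Solving yields:
  pi_A = 3253/14547
  pi_B = 1087/4849
  pi_C = 1900/14547
  pi_D = 1188/4849
  pi_E = 2569/14547

Verification (pi * P):
  3253/14547*1/15 + 1087/4849*1/3 + 1900/14547*1/5 + 1188/4849*1/5 + 2569/14547*1/3 = 3253/14547 = pi_A  (ok)
  3253/14547*8/15 + 1087/4849*1/15 + 1900/14547*2/15 + 1188/4849*1/5 + 2569/14547*2/15 = 1087/4849 = pi_B  (ok)
  3253/14547*1/15 + 1087/4849*2/15 + 1900/14547*1/15 + 1188/4849*4/15 + 2569/14547*1/15 = 1900/14547 = pi_C  (ok)
  3253/14547*1/15 + 1087/4849*4/15 + 1900/14547*8/15 + 1188/4849*4/15 + 2569/14547*1/5 = 1188/4849 = pi_D  (ok)
  3253/14547*4/15 + 1087/4849*1/5 + 1900/14547*1/15 + 1188/4849*1/15 + 2569/14547*4/15 = 2569/14547 = pi_E  (ok)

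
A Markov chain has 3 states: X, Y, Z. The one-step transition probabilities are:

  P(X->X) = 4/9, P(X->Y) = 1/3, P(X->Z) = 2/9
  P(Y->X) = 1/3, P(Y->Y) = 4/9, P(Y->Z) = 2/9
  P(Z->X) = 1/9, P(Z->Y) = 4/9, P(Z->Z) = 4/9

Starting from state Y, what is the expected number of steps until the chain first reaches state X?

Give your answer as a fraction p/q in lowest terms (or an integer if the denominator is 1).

Answer: 63/17

Derivation:
Let h_i = expected steps to first reach X from state i.
Boundary: h_X = 0.
First-step equations for the other states:
  h_Y = 1 + 1/3*h_X + 4/9*h_Y + 2/9*h_Z
  h_Z = 1 + 1/9*h_X + 4/9*h_Y + 4/9*h_Z

Substituting h_X = 0 and rearranging gives the linear system (I - Q) h = 1:
  [5/9, -2/9] . (h_Y, h_Z) = 1
  [-4/9, 5/9] . (h_Y, h_Z) = 1

Solving yields:
  h_Y = 63/17
  h_Z = 81/17

Starting state is Y, so the expected hitting time is h_Y = 63/17.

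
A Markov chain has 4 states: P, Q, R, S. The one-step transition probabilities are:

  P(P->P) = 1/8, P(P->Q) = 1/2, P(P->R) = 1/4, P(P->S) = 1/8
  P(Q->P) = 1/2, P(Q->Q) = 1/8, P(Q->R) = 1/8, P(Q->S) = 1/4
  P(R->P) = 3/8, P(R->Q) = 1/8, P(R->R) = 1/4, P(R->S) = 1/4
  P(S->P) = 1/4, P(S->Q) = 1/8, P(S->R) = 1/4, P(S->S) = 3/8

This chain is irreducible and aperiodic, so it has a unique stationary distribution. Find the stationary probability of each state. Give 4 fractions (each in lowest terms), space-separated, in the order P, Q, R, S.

Answer: 53/177 14/59 13/59 43/177

Derivation:
The stationary distribution satisfies pi = pi * P, i.e.:
  pi_P = 1/8*pi_P + 1/2*pi_Q + 3/8*pi_R + 1/4*pi_S
  pi_Q = 1/2*pi_P + 1/8*pi_Q + 1/8*pi_R + 1/8*pi_S
  pi_R = 1/4*pi_P + 1/8*pi_Q + 1/4*pi_R + 1/4*pi_S
  pi_S = 1/8*pi_P + 1/4*pi_Q + 1/4*pi_R + 3/8*pi_S
with normalization: pi_P + pi_Q + pi_R + pi_S = 1.

Using the first 3 balance equations plus normalization, the linear system A*pi = b is:
  [-7/8, 1/2, 3/8, 1/4] . pi = 0
  [1/2, -7/8, 1/8, 1/8] . pi = 0
  [1/4, 1/8, -3/4, 1/4] . pi = 0
  [1, 1, 1, 1] . pi = 1

Solving yields:
  pi_P = 53/177
  pi_Q = 14/59
  pi_R = 13/59
  pi_S = 43/177

Verification (pi * P):
  53/177*1/8 + 14/59*1/2 + 13/59*3/8 + 43/177*1/4 = 53/177 = pi_P  (ok)
  53/177*1/2 + 14/59*1/8 + 13/59*1/8 + 43/177*1/8 = 14/59 = pi_Q  (ok)
  53/177*1/4 + 14/59*1/8 + 13/59*1/4 + 43/177*1/4 = 13/59 = pi_R  (ok)
  53/177*1/8 + 14/59*1/4 + 13/59*1/4 + 43/177*3/8 = 43/177 = pi_S  (ok)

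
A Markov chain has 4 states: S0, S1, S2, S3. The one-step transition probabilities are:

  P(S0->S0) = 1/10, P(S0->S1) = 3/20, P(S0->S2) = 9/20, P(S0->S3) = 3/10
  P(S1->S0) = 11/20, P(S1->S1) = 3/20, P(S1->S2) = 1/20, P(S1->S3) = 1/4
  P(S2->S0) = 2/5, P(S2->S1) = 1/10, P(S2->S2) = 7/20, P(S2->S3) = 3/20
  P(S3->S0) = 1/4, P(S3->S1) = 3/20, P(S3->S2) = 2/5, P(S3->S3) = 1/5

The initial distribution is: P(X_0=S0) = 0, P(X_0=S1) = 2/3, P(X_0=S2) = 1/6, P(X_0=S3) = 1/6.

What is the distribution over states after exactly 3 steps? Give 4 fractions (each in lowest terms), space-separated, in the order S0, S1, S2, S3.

Propagating the distribution step by step (d_{t+1} = d_t * P):
d_0 = (S0=0, S1=2/3, S2=1/6, S3=1/6)
  d_1[S0] = 0*1/10 + 2/3*11/20 + 1/6*2/5 + 1/6*1/4 = 19/40
  d_1[S1] = 0*3/20 + 2/3*3/20 + 1/6*1/10 + 1/6*3/20 = 17/120
  d_1[S2] = 0*9/20 + 2/3*1/20 + 1/6*7/20 + 1/6*2/5 = 19/120
  d_1[S3] = 0*3/10 + 2/3*1/4 + 1/6*3/20 + 1/6*1/5 = 9/40
d_1 = (S0=19/40, S1=17/120, S2=19/120, S3=9/40)
  d_2[S0] = 19/40*1/10 + 17/120*11/20 + 19/120*2/5 + 9/40*1/4 = 49/200
  d_2[S1] = 19/40*3/20 + 17/120*3/20 + 19/120*1/10 + 9/40*3/20 = 341/2400
  d_2[S2] = 19/40*9/20 + 17/120*1/20 + 19/120*7/20 + 9/40*2/5 = 293/800
  d_2[S3] = 19/40*3/10 + 17/120*1/4 + 19/120*3/20 + 9/40*1/5 = 37/150
d_2 = (S0=49/200, S1=341/2400, S2=293/800, S3=37/150)
  d_3[S0] = 49/200*1/10 + 341/2400*11/20 + 293/800*2/5 + 37/150*1/4 = 4973/16000
  d_3[S1] = 49/200*3/20 + 341/2400*3/20 + 293/800*1/10 + 37/150*3/20 = 2107/16000
  d_3[S2] = 49/200*9/20 + 341/2400*1/20 + 293/800*7/20 + 37/150*2/5 = 8261/24000
  d_3[S3] = 49/200*3/10 + 341/2400*1/4 + 293/800*3/20 + 37/150*1/5 = 5119/24000
d_3 = (S0=4973/16000, S1=2107/16000, S2=8261/24000, S3=5119/24000)

Answer: 4973/16000 2107/16000 8261/24000 5119/24000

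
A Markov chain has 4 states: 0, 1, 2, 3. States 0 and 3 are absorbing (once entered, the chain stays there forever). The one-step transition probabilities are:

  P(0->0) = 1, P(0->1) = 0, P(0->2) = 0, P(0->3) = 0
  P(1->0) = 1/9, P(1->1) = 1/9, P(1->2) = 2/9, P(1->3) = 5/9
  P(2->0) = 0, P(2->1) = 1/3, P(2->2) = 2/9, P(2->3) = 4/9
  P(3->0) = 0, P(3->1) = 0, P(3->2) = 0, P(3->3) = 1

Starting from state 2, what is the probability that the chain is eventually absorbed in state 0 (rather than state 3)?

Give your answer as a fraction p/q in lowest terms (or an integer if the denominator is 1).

Answer: 3/50

Derivation:
Let a_i = P(absorbed in 0 | start in state i).
Boundary conditions: a_0 = 1, a_3 = 0.
For each transient state i, a_i = sum_j P(i->j) * a_j:
  a_1 = 1/9*a_0 + 1/9*a_1 + 2/9*a_2 + 5/9*a_3
  a_2 = 0*a_0 + 1/3*a_1 + 2/9*a_2 + 4/9*a_3

Substituting a_0 = 1 and a_3 = 0, rearrange to (I - Q) a = r where r[i] = P(i -> 0):
  [8/9, -2/9] . (a_1, a_2) = 1/9
  [-1/3, 7/9] . (a_1, a_2) = 0

Solving yields:
  a_1 = 7/50
  a_2 = 3/50

Starting state is 2, so the absorption probability is a_2 = 3/50.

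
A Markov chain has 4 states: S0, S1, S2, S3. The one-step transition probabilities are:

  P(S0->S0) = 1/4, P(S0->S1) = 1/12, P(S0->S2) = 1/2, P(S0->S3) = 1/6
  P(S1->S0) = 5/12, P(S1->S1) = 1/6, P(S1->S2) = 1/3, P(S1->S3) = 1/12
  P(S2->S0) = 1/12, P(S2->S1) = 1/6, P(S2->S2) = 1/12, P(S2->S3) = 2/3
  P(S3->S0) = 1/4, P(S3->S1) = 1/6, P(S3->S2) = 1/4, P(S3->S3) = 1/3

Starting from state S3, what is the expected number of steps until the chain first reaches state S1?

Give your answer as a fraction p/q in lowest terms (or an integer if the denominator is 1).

Let h_i = expected steps to first reach S1 from state i.
Boundary: h_S1 = 0.
First-step equations for the other states:
  h_S0 = 1 + 1/4*h_S0 + 1/12*h_S1 + 1/2*h_S2 + 1/6*h_S3
  h_S2 = 1 + 1/12*h_S0 + 1/6*h_S1 + 1/12*h_S2 + 2/3*h_S3
  h_S3 = 1 + 1/4*h_S0 + 1/6*h_S1 + 1/4*h_S2 + 1/3*h_S3

Substituting h_S1 = 0 and rearranging gives the linear system (I - Q) h = 1:
  [3/4, -1/2, -1/6] . (h_S0, h_S2, h_S3) = 1
  [-1/12, 11/12, -2/3] . (h_S0, h_S2, h_S3) = 1
  [-1/4, -1/4, 2/3] . (h_S0, h_S2, h_S3) = 1

Solving yields:
  h_S0 = 94/13
  h_S2 = 86/13
  h_S3 = 87/13

Starting state is S3, so the expected hitting time is h_S3 = 87/13.

Answer: 87/13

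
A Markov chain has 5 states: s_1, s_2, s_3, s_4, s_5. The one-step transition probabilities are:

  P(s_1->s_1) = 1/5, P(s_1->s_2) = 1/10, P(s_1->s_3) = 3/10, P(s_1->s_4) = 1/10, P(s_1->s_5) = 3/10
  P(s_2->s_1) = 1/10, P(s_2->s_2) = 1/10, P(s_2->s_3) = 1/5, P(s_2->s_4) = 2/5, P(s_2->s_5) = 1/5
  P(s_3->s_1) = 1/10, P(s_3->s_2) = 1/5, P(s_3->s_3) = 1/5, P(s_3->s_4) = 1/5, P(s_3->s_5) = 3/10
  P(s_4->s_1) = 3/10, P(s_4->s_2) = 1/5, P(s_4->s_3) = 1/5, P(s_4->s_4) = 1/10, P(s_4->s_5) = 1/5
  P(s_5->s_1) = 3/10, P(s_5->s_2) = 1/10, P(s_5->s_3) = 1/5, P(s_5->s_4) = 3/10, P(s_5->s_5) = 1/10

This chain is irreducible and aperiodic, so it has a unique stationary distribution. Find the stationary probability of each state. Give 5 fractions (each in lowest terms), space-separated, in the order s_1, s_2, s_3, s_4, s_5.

The stationary distribution satisfies pi = pi * P, i.e.:
  pi_s_1 = 1/5*pi_s_1 + 1/10*pi_s_2 + 1/10*pi_s_3 + 3/10*pi_s_4 + 3/10*pi_s_5
  pi_s_2 = 1/10*pi_s_1 + 1/10*pi_s_2 + 1/5*pi_s_3 + 1/5*pi_s_4 + 1/10*pi_s_5
  pi_s_3 = 3/10*pi_s_1 + 1/5*pi_s_2 + 1/5*pi_s_3 + 1/5*pi_s_4 + 1/5*pi_s_5
  pi_s_4 = 1/10*pi_s_1 + 2/5*pi_s_2 + 1/5*pi_s_3 + 1/10*pi_s_4 + 3/10*pi_s_5
  pi_s_5 = 3/10*pi_s_1 + 1/5*pi_s_2 + 3/10*pi_s_3 + 1/5*pi_s_4 + 1/10*pi_s_5
with normalization: pi_s_1 + pi_s_2 + pi_s_3 + pi_s_4 + pi_s_5 = 1.

Using the first 4 balance equations plus normalization, the linear system A*pi = b is:
  [-4/5, 1/10, 1/10, 3/10, 3/10] . pi = 0
  [1/10, -9/10, 1/5, 1/5, 1/10] . pi = 0
  [3/10, 1/5, -4/5, 1/5, 1/5] . pi = 0
  [1/10, 2/5, 1/5, -9/10, 3/10] . pi = 0
  [1, 1, 1, 1, 1] . pi = 1

Solving yields:
  pi_s_1 = 25/121
  pi_s_2 = 173/1210
  pi_s_3 = 267/1210
  pi_s_4 = 23/110
  pi_s_5 = 267/1210

Verification (pi * P):
  25/121*1/5 + 173/1210*1/10 + 267/1210*1/10 + 23/110*3/10 + 267/1210*3/10 = 25/121 = pi_s_1  (ok)
  25/121*1/10 + 173/1210*1/10 + 267/1210*1/5 + 23/110*1/5 + 267/1210*1/10 = 173/1210 = pi_s_2  (ok)
  25/121*3/10 + 173/1210*1/5 + 267/1210*1/5 + 23/110*1/5 + 267/1210*1/5 = 267/1210 = pi_s_3  (ok)
  25/121*1/10 + 173/1210*2/5 + 267/1210*1/5 + 23/110*1/10 + 267/1210*3/10 = 23/110 = pi_s_4  (ok)
  25/121*3/10 + 173/1210*1/5 + 267/1210*3/10 + 23/110*1/5 + 267/1210*1/10 = 267/1210 = pi_s_5  (ok)

Answer: 25/121 173/1210 267/1210 23/110 267/1210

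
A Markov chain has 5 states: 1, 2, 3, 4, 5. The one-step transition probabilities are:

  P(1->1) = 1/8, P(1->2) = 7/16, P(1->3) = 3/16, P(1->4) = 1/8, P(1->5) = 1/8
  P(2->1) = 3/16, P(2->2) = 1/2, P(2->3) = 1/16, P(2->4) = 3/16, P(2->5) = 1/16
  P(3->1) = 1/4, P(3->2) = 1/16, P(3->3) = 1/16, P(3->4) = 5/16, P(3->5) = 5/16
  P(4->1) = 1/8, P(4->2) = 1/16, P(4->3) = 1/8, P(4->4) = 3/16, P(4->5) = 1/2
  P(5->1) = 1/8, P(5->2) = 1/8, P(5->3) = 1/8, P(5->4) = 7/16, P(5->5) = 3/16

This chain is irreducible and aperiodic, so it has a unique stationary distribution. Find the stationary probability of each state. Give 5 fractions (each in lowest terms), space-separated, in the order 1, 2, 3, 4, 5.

The stationary distribution satisfies pi = pi * P, i.e.:
  pi_1 = 1/8*pi_1 + 3/16*pi_2 + 1/4*pi_3 + 1/8*pi_4 + 1/8*pi_5
  pi_2 = 7/16*pi_1 + 1/2*pi_2 + 1/16*pi_3 + 1/16*pi_4 + 1/8*pi_5
  pi_3 = 3/16*pi_1 + 1/16*pi_2 + 1/16*pi_3 + 1/8*pi_4 + 1/8*pi_5
  pi_4 = 1/8*pi_1 + 3/16*pi_2 + 5/16*pi_3 + 3/16*pi_4 + 7/16*pi_5
  pi_5 = 1/8*pi_1 + 1/16*pi_2 + 5/16*pi_3 + 1/2*pi_4 + 3/16*pi_5
with normalization: pi_1 + pi_2 + pi_3 + pi_4 + pi_5 = 1.

Using the first 4 balance equations plus normalization, the linear system A*pi = b is:
  [-7/8, 3/16, 1/4, 1/8, 1/8] . pi = 0
  [7/16, -1/2, 1/16, 1/16, 1/8] . pi = 0
  [3/16, 1/16, -15/16, 1/8, 1/8] . pi = 0
  [1/8, 3/16, 5/16, -13/16, 7/16] . pi = 0
  [1, 1, 1, 1, 1] . pi = 1

Solving yields:
  pi_1 = 7871/51075
  pi_2 = 4096/17025
  pi_3 = 5749/51075
  pi_4 = 4292/17025
  pi_5 = 4097/17025

Verification (pi * P):
  7871/51075*1/8 + 4096/17025*3/16 + 5749/51075*1/4 + 4292/17025*1/8 + 4097/17025*1/8 = 7871/51075 = pi_1  (ok)
  7871/51075*7/16 + 4096/17025*1/2 + 5749/51075*1/16 + 4292/17025*1/16 + 4097/17025*1/8 = 4096/17025 = pi_2  (ok)
  7871/51075*3/16 + 4096/17025*1/16 + 5749/51075*1/16 + 4292/17025*1/8 + 4097/17025*1/8 = 5749/51075 = pi_3  (ok)
  7871/51075*1/8 + 4096/17025*3/16 + 5749/51075*5/16 + 4292/17025*3/16 + 4097/17025*7/16 = 4292/17025 = pi_4  (ok)
  7871/51075*1/8 + 4096/17025*1/16 + 5749/51075*5/16 + 4292/17025*1/2 + 4097/17025*3/16 = 4097/17025 = pi_5  (ok)

Answer: 7871/51075 4096/17025 5749/51075 4292/17025 4097/17025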